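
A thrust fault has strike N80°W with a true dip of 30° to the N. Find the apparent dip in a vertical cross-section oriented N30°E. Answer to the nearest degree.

28°

Angle between strike (N80°W) and section (N30°E): β = 70°.
tan(apparent dip) = tan 30° · sin 70° = 0.5425
α = arctan(0.5425) = 28.48°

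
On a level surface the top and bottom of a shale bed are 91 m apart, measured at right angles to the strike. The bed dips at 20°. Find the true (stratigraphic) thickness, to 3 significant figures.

True thickness t = w · sin(dip) = 91 × sin 20°
t = 91 × 0.3420 = 31.124 m

31.1 m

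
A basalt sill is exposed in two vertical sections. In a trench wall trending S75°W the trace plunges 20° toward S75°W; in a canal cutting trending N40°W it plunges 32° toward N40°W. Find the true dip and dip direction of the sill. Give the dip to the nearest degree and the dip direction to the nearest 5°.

true dip 32°, dip direction 310°

Each apparent-dip line lies in the plane. As unit vectors (x east, y north, z up), v₁ plunges 20°→S75°W and v₂ plunges 32°→N40°W.
The plane normal is n = v₁ × v₂ ∝ (-0.351, 0.295, 0.722).
tan δ = √(n_x²+n_y²)/n_z = 0.458/0.722, so δ = 32.4°.
Dip direction = azimuth of (n_x, n_y) = atan2(-0.351, 0.295) = 310°.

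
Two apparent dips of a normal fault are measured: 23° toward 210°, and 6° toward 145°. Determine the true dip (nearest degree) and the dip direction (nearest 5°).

true dip 23°, dip direction 220°

The two traces are lines in the plane: v₁ = (sin 210°·cos 23°, cos 210°·cos 23°, −sin 23°), v₂ = (sin 145°·cos 6°, cos 145°·cos 6°, −sin 6°).
The plane normal is n = v₁ × v₂ ∝ (-0.235, -0.271, 0.830).
True dip = arccos(n_z / |n|) = arccos(0.9179) = 23.4°.
Dip direction = atan2(-0.235, -0.271) = 221° (azimuth of n's horizontal projection).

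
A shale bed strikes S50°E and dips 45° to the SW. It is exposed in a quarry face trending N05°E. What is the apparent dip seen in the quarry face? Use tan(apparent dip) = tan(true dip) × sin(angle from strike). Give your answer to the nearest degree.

The strike is S50°E and the section trends N05°E; the acute angle between them is β = 55°.
tan α = tan 45° × sin 55° = 1.0000 × 0.8192 = 0.8192
α = arctan(0.8192) = 39.32°

39°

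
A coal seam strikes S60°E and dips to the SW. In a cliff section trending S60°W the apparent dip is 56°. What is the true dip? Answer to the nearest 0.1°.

59.7°

The section is 60° from the strike.
tan δ = tan α / sin β = tan 56° / sin 60° = 1.4826 / 0.8660 = 1.7119
δ = arctan(1.7119) = 59.71°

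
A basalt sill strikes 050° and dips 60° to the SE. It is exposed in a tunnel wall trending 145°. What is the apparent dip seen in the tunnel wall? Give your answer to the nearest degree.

Angle between strike (050°) and section (145°): β = 85°.
tan(apparent dip) = tan 60° · sin 85° = 1.7255
apparent dip = arctan 1.7255 = 59.91°

60°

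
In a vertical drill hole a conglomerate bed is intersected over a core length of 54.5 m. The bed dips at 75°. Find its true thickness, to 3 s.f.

14.1 m

True thickness t = h · cos(dip) = 54.5 × cos 75°
t = 54.5 × 0.2588 = 14.106 m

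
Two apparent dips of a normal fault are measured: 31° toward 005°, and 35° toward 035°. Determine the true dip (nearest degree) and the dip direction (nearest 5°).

true dip 35°, dip direction 035°

The two traces are lines in the plane: v₁ = (sin 5°·cos 31°, cos 5°·cos 31°, −sin 31°), v₂ = (sin 35°·cos 35°, cos 35°·cos 35°, −sin 35°).
Cross product v₁ × v₂ gives the pole to the plane: n ∝ (0.144, 0.199, 0.351).
True dip = arccos(n_z / |n|) = arccos(0.8191) = 35.0°.
Dip direction = azimuth of (n_x, n_y) = atan2(0.144, 0.199) = 36°.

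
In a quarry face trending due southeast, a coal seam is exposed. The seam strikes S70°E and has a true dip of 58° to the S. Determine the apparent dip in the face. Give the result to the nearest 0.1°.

The section lies 25° from the strike.
tan α = tan 58° × sin 25° = 1.6003 × 0.4226 = 0.6763
apparent dip = arctan 0.6763 = 34.07°

34.1°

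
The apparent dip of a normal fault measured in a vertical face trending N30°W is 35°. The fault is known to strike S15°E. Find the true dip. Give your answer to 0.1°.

69.7°

β = acute angle between strike S15°E and section N30°W = 15°.
tan(true dip) = tan 35° / sin 15° = 2.7054
true dip = arctan 2.7054 = 69.71°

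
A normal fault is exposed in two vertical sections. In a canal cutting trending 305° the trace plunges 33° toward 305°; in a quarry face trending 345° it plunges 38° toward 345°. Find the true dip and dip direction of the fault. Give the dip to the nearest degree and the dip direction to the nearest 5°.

true dip 38°, dip direction 340°

Represent each trace as a vector plunging at its apparent dip toward its trend (east-north-up frame): v₁ = (-0.687, 0.481, -0.545), v₂ = (-0.204, 0.761, -0.616).
The plane normal is n = v₁ × v₂ ∝ (-0.118, 0.312, 0.425).
tan δ = √(n_x²+n_y²)/n_z = 0.334/0.425, so δ = 38.1°.
Dip direction = azimuth of (n_x, n_y) = atan2(-0.118, 0.312) = 339°.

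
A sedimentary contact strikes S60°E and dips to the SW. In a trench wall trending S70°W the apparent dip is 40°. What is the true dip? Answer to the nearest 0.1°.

β = acute angle between strike S60°E and section S70°W = 50°.
tan(true dip) = tan 40° / sin 50° = 1.0954
true dip = arctan 1.0954 = 47.61°

47.6°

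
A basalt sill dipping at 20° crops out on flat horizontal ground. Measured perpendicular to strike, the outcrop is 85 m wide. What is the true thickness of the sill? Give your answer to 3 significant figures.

29.1 m

True thickness t = w · sin(dip) = 85 × sin 20°
t = 85 × 0.3420 = 29.072 m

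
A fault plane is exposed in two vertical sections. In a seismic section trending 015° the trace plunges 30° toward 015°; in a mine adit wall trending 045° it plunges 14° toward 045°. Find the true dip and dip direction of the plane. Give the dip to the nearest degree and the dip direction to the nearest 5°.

The two traces are lines in the plane: v₁ = (sin 15°·cos 30°, cos 15°·cos 30°, −sin 30°), v₂ = (sin 45°·cos 14°, cos 45°·cos 14°, −sin 14°).
n = v₁ × v₂ = (-0.141, 0.289, 0.420) (taken with n_z > 0).
True dip = arccos(n_z / |n|) = arccos(0.7944) = 37.4°.
The horizontal component of n points toward azimuth atan2(n_x, n_y) = 334°, the dip direction.

true dip 37°, dip direction 335°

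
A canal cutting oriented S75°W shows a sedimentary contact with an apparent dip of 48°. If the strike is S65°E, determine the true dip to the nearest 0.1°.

The section is 40° from the strike.
tan(true dip) = tan 48° / sin 40° = 1.7278
true dip = arctan 1.7278 = 59.94°

59.9°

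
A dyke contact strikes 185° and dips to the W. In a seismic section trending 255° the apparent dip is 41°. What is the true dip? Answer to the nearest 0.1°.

The section is 70° from the strike.
tan(true dip) = tan 41° / sin 70° = 0.9251
true dip = arctan 0.9251 = 42.77°

42.8°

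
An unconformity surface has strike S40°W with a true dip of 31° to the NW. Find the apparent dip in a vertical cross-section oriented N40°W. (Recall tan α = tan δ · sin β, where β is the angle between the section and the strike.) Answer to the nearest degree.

The section lies 80° from the strike.
tan(apparent dip) = tan 31° · sin 80° = 0.5917
α = arctan(0.5917) = 30.61°

31°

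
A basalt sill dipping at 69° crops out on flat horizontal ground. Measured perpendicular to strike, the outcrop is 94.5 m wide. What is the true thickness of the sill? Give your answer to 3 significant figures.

88.2 m

True thickness t = w · sin(dip) = 94.5 × sin 69°
t = 94.5 × 0.9336 = 88.223 m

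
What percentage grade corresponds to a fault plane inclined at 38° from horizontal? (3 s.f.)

grade % = 100 × tan 38° = 100 × 0.7813

78.1%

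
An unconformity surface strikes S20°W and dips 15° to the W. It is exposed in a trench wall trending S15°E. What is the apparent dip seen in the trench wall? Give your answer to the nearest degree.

9°

Angle between strike (S20°W) and section (S15°E): β = 35°.
tan α = tan 15° × sin 35° = 0.2679 × 0.5736 = 0.1537
apparent dip = arctan 0.1537 = 8.74°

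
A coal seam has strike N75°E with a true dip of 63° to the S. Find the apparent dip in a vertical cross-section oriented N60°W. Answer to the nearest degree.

The strike is N75°E and the section trends N60°W; the acute angle between them is β = 45°.
tan α = tan 63° × sin 45° = 1.9626 × 0.7071 = 1.3878
α = arctan(1.3878) = 54.22°

54°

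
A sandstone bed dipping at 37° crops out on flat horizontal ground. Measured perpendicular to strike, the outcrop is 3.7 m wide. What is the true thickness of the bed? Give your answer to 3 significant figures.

2.23 m

True thickness t = w · sin(dip) = 3.7 × sin 37°
t = 3.7 × 0.6018 = 2.227 m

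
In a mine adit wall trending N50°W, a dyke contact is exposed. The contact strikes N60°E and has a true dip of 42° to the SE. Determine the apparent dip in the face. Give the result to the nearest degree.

40°

The strike is N60°E and the section trends N50°W; the acute angle between them is β = 70°.
tan α = tan 42° × sin 70° = 0.9004 × 0.9397 = 0.8461
apparent dip = arctan 0.8461 = 40.23°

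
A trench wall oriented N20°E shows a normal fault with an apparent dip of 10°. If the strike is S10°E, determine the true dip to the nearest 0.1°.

19.4°

β = acute angle between strike S10°E and section N20°E = 30°.
tan(true dip) = tan 10° / sin 30° = 0.3527
δ = arctan(0.3527) = 19.43°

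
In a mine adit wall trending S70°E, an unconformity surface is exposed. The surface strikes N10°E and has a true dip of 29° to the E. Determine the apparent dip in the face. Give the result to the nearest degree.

29°

The strike is N10°E and the section trends S70°E; the acute angle between them is β = 80°.
tan α = tan 29° × sin 80° = 0.5543 × 0.9848 = 0.5459
apparent dip = arctan 0.5459 = 28.63°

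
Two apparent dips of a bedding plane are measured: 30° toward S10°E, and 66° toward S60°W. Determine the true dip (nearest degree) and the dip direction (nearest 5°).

true dip 66°, dip direction 245°

Each apparent-dip line lies in the plane. As unit vectors (x east, y north, z up), v₁ plunges 30°→S10°E and v₂ plunges 66°→S60°W.
n = v₁ × v₂ = (-0.677, -0.314, 0.331) (taken with n_z > 0).
tan δ = √(n_x²+n_y²)/n_z = 0.746/0.331, so δ = 66.1°.
The horizontal component of n points toward azimuth atan2(n_x, n_y) = 245°, the dip direction.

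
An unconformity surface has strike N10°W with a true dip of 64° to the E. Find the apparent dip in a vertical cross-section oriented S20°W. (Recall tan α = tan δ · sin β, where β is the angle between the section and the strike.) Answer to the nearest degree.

46°

Angle between strike (N10°W) and section (S20°W): β = 30°.
tan(apparent dip) = tan 64° · sin 30° = 1.0252
apparent dip = arctan 1.0252 = 45.71°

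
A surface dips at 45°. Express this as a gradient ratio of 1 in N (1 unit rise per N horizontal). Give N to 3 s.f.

1 in 1.00

1 : N means tan θ = 1/N, so N = 1/tan 45° = 1/1.0000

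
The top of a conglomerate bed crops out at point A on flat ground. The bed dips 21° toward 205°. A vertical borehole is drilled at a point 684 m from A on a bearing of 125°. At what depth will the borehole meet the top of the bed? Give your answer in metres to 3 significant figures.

The hole lies 80° from the dip direction, so the down-dip offset is 684 × cos 80° = 118.78 m.
Depth = down-dip offset × tan(dip) = 118.78 × tan 21° = 118.78 × 0.3839
Depth = 45.59 m

45.6 m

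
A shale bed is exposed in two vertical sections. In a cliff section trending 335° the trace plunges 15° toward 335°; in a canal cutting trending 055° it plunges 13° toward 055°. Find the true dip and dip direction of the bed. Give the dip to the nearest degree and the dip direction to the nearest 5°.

true dip 18°, dip direction 010°

Represent each trace as a vector plunging at its apparent dip toward its trend (east-north-up frame): v₁ = (-0.408, 0.875, -0.259), v₂ = (0.798, 0.559, -0.225).
Cross product v₁ × v₂ gives the pole to the plane: n ∝ (0.052, 0.298, 0.927).
Dip δ = arctan(|n_h|/n_z) = arctan(0.303/0.927) = 18.1°.
The horizontal component of n points toward azimuth atan2(n_x, n_y) = 10°, the dip direction.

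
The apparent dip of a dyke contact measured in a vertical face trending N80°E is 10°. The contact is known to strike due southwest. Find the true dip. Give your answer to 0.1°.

β = acute angle between strike due southwest and section N80°E = 35°.
tan δ = tan α / sin β = tan 10° / sin 35° = 0.1763 / 0.5736 = 0.3074
true dip = arctan 0.3074 = 17.09°

17.1°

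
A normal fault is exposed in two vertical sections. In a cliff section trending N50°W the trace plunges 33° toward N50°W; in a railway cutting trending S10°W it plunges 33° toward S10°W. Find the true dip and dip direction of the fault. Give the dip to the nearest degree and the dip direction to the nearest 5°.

true dip 52°, dip direction 250°

The two traces are lines in the plane: v₁ = (sin 310°·cos 33°, cos 310°·cos 33°, −sin 33°), v₂ = (sin 190°·cos 33°, cos 190°·cos 33°, −sin 33°).
n = v₁ × v₂ = (-0.743, -0.271, 0.609) (taken with n_z > 0).
tan δ = √(n_x²+n_y²)/n_z = 0.791/0.609, so δ = 52.4°.
The horizontal component of n points toward azimuth atan2(n_x, n_y) = 250°, the dip direction.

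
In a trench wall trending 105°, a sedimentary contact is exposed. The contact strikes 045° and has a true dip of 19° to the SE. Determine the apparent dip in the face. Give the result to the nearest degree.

Angle between strike (045°) and section (105°): β = 60°.
tan α = tan 19° × sin 60° = 0.3443 × 0.8660 = 0.2982
α = arctan(0.2982) = 16.60°

17°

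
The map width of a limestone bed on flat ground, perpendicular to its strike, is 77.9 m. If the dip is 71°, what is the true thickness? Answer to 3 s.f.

73.7 m

True thickness t = w · sin(dip) = 77.9 × sin 71°
t = 77.9 × 0.9455 = 73.656 m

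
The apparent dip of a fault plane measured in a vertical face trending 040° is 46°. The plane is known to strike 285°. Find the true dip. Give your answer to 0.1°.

48.8°

β = acute angle between strike 285° and section 040° = 65°.
tan δ = tan α / sin β = tan 46° / sin 65° = 1.0355 / 0.9063 = 1.1426
δ = arctan(1.1426) = 48.81°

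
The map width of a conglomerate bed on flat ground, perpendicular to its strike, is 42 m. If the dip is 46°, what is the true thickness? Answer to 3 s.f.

30.2 m

True thickness t = w · sin(dip) = 42 × sin 46°
t = 42 × 0.7193 = 30.212 m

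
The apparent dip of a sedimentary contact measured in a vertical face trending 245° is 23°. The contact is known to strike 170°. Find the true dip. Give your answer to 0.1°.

The section is 75° from the strike.
tan(true dip) = tan 23° / sin 75° = 0.4394
δ = arctan(0.4394) = 23.72°

23.7°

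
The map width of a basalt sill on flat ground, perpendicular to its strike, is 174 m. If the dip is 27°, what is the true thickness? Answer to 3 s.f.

79.0 m

True thickness t = w · sin(dip) = 174 × sin 27°
t = 174 × 0.4540 = 78.994 m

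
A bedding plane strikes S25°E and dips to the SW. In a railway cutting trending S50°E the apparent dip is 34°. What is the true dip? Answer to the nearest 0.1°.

57.9°

β = acute angle between strike S25°E and section S50°E = 25°.
tan(true dip) = tan 34° / sin 25° = 1.5960
δ = arctan(1.5960) = 57.93°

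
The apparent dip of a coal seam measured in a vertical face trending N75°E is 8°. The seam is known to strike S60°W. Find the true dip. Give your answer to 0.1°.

28.5°

β = acute angle between strike S60°W and section N75°E = 15°.
tan(true dip) = tan 8° / sin 15° = 0.5430
δ = arctan(0.5430) = 28.50°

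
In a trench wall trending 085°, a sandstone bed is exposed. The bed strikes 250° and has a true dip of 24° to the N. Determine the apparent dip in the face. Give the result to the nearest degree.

7°

The section lies 15° from the strike.
tan(apparent dip) = tan 24° · sin 15° = 0.1152
apparent dip = arctan 0.1152 = 6.57°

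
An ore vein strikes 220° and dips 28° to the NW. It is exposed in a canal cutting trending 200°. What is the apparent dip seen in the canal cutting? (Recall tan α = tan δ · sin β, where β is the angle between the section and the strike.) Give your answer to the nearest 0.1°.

10.3°

The section lies 20° from the strike.
tan α = tan 28° × sin 20° = 0.5317 × 0.3420 = 0.1819
apparent dip = arctan 0.1819 = 10.31°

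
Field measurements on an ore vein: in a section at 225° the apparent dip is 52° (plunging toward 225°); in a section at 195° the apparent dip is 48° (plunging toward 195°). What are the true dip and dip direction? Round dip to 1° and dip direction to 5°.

true dip 52°, dip direction 225°

Represent each trace as a vector plunging at its apparent dip toward its trend (east-north-up frame): v₁ = (-0.435, -0.435, -0.788), v₂ = (-0.173, -0.646, -0.743).
Cross product v₁ × v₂ gives the pole to the plane: n ∝ (-0.186, -0.187, 0.206).
Dip δ = arctan(|n_h|/n_z) = arctan(0.264/0.206) = 52.0°.
Dip direction = azimuth of (n_x, n_y) = atan2(-0.186, -0.187) = 225°.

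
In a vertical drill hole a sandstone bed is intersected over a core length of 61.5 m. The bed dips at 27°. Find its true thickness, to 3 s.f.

54.8 m

True thickness t = h · cos(dip) = 61.5 × cos 27°
t = 61.5 × 0.8910 = 54.797 m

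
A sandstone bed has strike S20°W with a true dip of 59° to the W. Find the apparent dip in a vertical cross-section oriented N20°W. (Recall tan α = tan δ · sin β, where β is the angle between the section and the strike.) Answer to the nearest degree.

The strike is S20°W and the section trends N20°W; the acute angle between them is β = 40°.
tan(apparent dip) = tan 59° · sin 40° = 1.0698
apparent dip = arctan 1.0698 = 46.93°

47°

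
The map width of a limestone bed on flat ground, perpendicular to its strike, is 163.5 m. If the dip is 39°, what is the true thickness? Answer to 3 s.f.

True thickness t = w · sin(dip) = 163.5 × sin 39°
t = 163.5 × 0.6293 = 102.894 m

103 m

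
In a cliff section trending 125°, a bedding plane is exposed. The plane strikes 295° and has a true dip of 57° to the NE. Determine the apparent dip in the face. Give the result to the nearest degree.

15°

The section lies 10° from the strike.
tan(apparent dip) = tan 57° · sin 10° = 0.2674
apparent dip = arctan 0.2674 = 14.97°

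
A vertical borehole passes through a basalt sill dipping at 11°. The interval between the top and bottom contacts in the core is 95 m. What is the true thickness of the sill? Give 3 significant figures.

93.3 m

True thickness t = h · cos(dip) = 95 × cos 11°
t = 95 × 0.9816 = 93.255 m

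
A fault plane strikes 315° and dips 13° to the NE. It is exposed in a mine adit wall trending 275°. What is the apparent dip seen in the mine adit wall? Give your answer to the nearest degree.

Angle between strike (315°) and section (275°): β = 40°.
tan α = tan 13° × sin 40° = 0.2309 × 0.6428 = 0.1484
α = arctan(0.1484) = 8.44°

8°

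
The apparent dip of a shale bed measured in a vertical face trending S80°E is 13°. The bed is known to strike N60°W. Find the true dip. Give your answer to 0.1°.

The section is 20° from the strike.
tan(true dip) = tan 13° / sin 20° = 0.6750
true dip = arctan 0.6750 = 34.02°

34.0°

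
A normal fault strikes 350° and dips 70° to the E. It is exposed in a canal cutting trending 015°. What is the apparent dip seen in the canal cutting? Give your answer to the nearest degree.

49°

Angle between strike (350°) and section (015°): β = 25°.
tan(apparent dip) = tan 70° · sin 25° = 1.1611
apparent dip = arctan 1.1611 = 49.26°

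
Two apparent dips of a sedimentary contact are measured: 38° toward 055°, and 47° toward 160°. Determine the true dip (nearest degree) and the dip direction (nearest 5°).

true dip 57°, dip direction 115°

Represent each trace as a vector plunging at its apparent dip toward its trend (east-north-up frame): v₁ = (0.646, 0.452, -0.616), v₂ = (0.233, -0.641, -0.731).
The plane normal is n = v₁ × v₂ ∝ (0.725, -0.328, 0.519).
Dip δ = arctan(|n_h|/n_z) = arctan(0.796/0.519) = 56.9°.
Dip direction = azimuth of (n_x, n_y) = atan2(0.725, -0.328) = 114°.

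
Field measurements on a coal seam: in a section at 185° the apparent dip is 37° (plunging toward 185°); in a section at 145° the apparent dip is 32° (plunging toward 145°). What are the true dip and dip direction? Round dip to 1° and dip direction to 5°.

true dip 37°, dip direction 180°

The two traces are lines in the plane: v₁ = (sin 185°·cos 37°, cos 185°·cos 37°, −sin 37°), v₂ = (sin 145°·cos 32°, cos 145°·cos 32°, −sin 32°).
The plane normal is n = v₁ × v₂ ∝ (0.004, -0.330, 0.435).
True dip = arccos(n_z / |n|) = arccos(0.7972) = 37.1°.
Dip direction = atan2(0.004, -0.330) = 179° (azimuth of n's horizontal projection).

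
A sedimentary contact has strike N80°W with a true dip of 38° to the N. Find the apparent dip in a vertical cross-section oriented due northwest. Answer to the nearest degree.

The strike is N80°W and the section trends due northwest; the acute angle between them is β = 35°.
tan(apparent dip) = tan 38° · sin 35° = 0.4481
α = arctan(0.4481) = 24.14°

24°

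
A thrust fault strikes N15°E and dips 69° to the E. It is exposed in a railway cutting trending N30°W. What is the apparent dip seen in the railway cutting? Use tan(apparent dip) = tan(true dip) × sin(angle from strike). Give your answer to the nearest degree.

62°

Angle between strike (N15°E) and section (N30°W): β = 45°.
tan α = tan 69° × sin 45° = 2.6051 × 0.7071 = 1.8421
apparent dip = arctan 1.8421 = 61.50°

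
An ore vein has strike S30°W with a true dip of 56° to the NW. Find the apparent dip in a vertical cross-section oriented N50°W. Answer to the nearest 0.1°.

Angle between strike (S30°W) and section (N50°W): β = 80°.
tan(apparent dip) = tan 56° · sin 80° = 1.4600
α = arctan(1.4600) = 55.59°

55.6°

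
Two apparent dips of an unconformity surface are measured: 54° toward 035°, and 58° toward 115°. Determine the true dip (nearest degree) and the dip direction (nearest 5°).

true dip 63°, dip direction 080°

Represent each trace as a vector plunging at its apparent dip toward its trend (east-north-up frame): v₁ = (0.337, 0.481, -0.809), v₂ = (0.480, -0.224, -0.848).
Cross product v₁ × v₂ gives the pole to the plane: n ∝ (0.590, 0.103, 0.307).
Dip δ = arctan(|n_h|/n_z) = arctan(0.598/0.307) = 62.9°.
The horizontal component of n points toward azimuth atan2(n_x, n_y) = 80°, the dip direction.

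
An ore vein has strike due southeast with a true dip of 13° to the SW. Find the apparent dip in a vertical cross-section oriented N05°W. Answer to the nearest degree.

Angle between strike (due southeast) and section (N05°W): β = 40°.
tan α = tan 13° × sin 40° = 0.2309 × 0.6428 = 0.1484
α = arctan(0.1484) = 8.44°

8°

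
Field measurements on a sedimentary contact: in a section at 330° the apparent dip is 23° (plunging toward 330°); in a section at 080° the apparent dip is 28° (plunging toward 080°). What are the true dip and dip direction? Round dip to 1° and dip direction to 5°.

true dip 40°, dip direction 030°

The two traces are lines in the plane: v₁ = (sin 330°·cos 23°, cos 330°·cos 23°, −sin 23°), v₂ = (sin 80°·cos 28°, cos 80°·cos 28°, −sin 28°).
n = v₁ × v₂ = (0.314, 0.556, 0.764) (taken with n_z > 0).
tan δ = √(n_x²+n_y²)/n_z = 0.639/0.764, so δ = 39.9°.
The horizontal component of n points toward azimuth atan2(n_x, n_y) = 29°, the dip direction.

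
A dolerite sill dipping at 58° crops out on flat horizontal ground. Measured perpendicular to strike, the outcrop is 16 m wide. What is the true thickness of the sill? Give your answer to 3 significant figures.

True thickness t = w · sin(dip) = 16 × sin 58°
t = 16 × 0.8480 = 13.569 m

13.6 m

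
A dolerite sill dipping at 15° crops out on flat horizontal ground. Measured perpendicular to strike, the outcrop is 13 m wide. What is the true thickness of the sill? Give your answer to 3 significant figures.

3.36 m

True thickness t = w · sin(dip) = 13 × sin 15°
t = 13 × 0.2588 = 3.365 m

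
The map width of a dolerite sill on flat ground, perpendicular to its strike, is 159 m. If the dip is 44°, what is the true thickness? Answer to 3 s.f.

True thickness t = w · sin(dip) = 159 × sin 44°
t = 159 × 0.6947 = 110.451 m

110 m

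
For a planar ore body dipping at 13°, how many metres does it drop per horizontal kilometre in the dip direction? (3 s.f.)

231 m

drop per km = 1000 × tan 13° = 1000 × 0.2309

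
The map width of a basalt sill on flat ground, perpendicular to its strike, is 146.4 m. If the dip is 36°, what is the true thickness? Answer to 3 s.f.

86.1 m

True thickness t = w · sin(dip) = 146.4 × sin 36°
t = 146.4 × 0.5878 = 86.052 m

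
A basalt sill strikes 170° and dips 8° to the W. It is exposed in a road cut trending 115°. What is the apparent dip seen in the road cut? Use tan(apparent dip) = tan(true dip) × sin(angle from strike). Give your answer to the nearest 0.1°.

Angle between strike (170°) and section (115°): β = 55°.
tan(apparent dip) = tan 8° · sin 55° = 0.1151
apparent dip = arctan 0.1151 = 6.57°

6.6°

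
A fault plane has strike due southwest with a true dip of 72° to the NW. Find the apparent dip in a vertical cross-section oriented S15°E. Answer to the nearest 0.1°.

69.4°

The strike is due southwest and the section trends S15°E; the acute angle between them is β = 60°.
tan(apparent dip) = tan 72° · sin 60° = 2.6654
α = arctan(2.6654) = 69.43°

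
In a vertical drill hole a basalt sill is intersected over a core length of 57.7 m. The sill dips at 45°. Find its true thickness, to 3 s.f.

True thickness t = h · cos(dip) = 57.7 × cos 45°
t = 57.7 × 0.7071 = 40.800 m

40.8 m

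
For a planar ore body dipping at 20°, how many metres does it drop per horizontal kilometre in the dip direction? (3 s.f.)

364 m

drop per km = 1000 × tan 20° = 1000 × 0.3640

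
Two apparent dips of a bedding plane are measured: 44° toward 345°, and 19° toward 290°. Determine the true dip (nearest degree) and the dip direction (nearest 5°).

Each apparent-dip line lies in the plane. As unit vectors (x east, y north, z up), v₁ plunges 44°→345° and v₂ plunges 19°→290°.
The plane normal is n = v₁ × v₂ ∝ (-0.002, 0.557, 0.557).
tan δ = √(n_x²+n_y²)/n_z = 0.557/0.557, so δ = 45.0°.
Dip direction = azimuth of (n_x, n_y) = atan2(-0.002, 0.557) = 360°.

true dip 45°, dip direction 000°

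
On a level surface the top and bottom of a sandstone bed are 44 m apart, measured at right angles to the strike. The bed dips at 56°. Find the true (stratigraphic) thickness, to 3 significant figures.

True thickness t = w · sin(dip) = 44 × sin 56°
t = 44 × 0.8290 = 36.478 m

36.5 m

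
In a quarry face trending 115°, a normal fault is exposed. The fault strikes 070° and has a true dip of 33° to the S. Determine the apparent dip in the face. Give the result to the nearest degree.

The strike is 070° and the section trends 115°; the acute angle between them is β = 45°.
tan α = tan 33° × sin 45° = 0.6494 × 0.7071 = 0.4592
apparent dip = arctan 0.4592 = 24.66°

25°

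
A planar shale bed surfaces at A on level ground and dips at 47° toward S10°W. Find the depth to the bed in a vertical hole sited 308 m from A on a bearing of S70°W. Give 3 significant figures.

165 m

The hole lies 60° from the dip direction, so the down-dip offset is 308 × cos 60° = 154.00 m.
Depth = down-dip offset × tan(dip) = 154.00 × tan 47° = 154.00 × 1.0724
Depth = 165.14 m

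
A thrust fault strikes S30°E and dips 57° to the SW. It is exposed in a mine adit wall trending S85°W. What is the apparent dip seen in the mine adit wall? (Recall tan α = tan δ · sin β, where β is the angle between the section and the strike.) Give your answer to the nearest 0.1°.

54.4°

The section lies 65° from the strike.
tan α = tan 57° × sin 65° = 1.5399 × 0.9063 = 1.3956
apparent dip = arctan 1.3956 = 54.38°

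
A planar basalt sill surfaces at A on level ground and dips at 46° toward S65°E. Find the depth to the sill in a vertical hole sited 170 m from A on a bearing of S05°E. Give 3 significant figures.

88.0 m

The hole lies 60° from the dip direction, so the down-dip offset is 170 × cos 60° = 85.00 m.
Depth = down-dip offset × tan(dip) = 85.00 × tan 46° = 85.00 × 1.0355
Depth = 88.02 m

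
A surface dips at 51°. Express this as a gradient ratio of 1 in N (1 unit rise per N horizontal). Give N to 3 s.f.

1 in 0.810

1 : N means tan θ = 1/N, so N = 1/tan 51° = 1/1.2349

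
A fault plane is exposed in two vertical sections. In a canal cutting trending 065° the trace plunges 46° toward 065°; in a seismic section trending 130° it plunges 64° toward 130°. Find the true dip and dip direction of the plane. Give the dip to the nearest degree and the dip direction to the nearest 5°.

Each apparent-dip line lies in the plane. As unit vectors (x east, y north, z up), v₁ plunges 46°→065° and v₂ plunges 64°→130°.
The plane normal is n = v₁ × v₂ ∝ (0.467, -0.324, 0.276).
Dip δ = arctan(|n_h|/n_z) = arctan(0.568/0.276) = 64.1°.
The horizontal component of n points toward azimuth atan2(n_x, n_y) = 125°, the dip direction.

true dip 64°, dip direction 125°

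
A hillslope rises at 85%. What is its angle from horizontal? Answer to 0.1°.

40.4°

tan θ = 85/100 = 0.8500
θ = arctan(0.8500) = 40.36°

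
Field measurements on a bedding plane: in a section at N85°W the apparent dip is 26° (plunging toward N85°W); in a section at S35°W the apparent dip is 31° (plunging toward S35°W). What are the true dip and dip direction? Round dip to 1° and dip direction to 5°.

Each apparent-dip line lies in the plane. As unit vectors (x east, y north, z up), v₁ plunges 26°→N85°W and v₂ plunges 31°→S35°W.
n = v₁ × v₂ = (-0.348, -0.246, 0.667) (taken with n_z > 0).
Dip δ = arctan(|n_h|/n_z) = arctan(0.426/0.667) = 32.6°.
Dip direction = azimuth of (n_x, n_y) = atan2(-0.348, -0.246) = 235°.

true dip 33°, dip direction 235°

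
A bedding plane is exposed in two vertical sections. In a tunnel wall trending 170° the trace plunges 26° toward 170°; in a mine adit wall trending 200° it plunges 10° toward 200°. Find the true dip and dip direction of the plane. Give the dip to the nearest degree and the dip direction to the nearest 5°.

The two traces are lines in the plane: v₁ = (sin 170°·cos 26°, cos 170°·cos 26°, −sin 26°), v₂ = (sin 200°·cos 10°, cos 200°·cos 10°, −sin 10°).
Cross product v₁ × v₂ gives the pole to the plane: n ∝ (0.252, -0.175, 0.443).
Dip δ = arctan(|n_h|/n_z) = arctan(0.307/0.443) = 34.7°.
The horizontal component of n points toward azimuth atan2(n_x, n_y) = 125°, the dip direction.

true dip 35°, dip direction 125°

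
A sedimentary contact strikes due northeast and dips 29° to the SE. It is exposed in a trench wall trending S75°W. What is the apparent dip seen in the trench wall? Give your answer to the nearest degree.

The strike is due northeast and the section trends S75°W; the acute angle between them is β = 30°.
tan(apparent dip) = tan 29° · sin 30° = 0.2772
α = arctan(0.2772) = 15.49°

15°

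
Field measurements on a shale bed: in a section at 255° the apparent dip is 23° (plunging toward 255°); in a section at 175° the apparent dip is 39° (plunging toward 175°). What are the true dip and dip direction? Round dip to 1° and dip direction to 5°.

Represent each trace as a vector plunging at its apparent dip toward its trend (east-north-up frame): v₁ = (-0.889, -0.238, -0.391), v₂ = (0.068, -0.774, -0.629).
Cross product v₁ × v₂ gives the pole to the plane: n ∝ (-0.153, -0.586, 0.704).
True dip = arccos(n_z / |n|) = arccos(0.7584) = 40.7°.
Dip direction = atan2(-0.153, -0.586) = 195° (azimuth of n's horizontal projection).

true dip 41°, dip direction 195°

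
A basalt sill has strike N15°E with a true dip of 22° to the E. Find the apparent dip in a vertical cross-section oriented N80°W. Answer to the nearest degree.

22°

Angle between strike (N15°E) and section (N80°W): β = 85°.
tan α = tan 22° × sin 85° = 0.4040 × 0.9962 = 0.4025
apparent dip = arctan 0.4025 = 21.92°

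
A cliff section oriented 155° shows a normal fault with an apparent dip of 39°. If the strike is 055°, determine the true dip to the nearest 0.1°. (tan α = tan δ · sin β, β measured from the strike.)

39.4°

The section is 80° from the strike.
tan(true dip) = tan 39° / sin 80° = 0.8223
δ = arctan(0.8223) = 39.43°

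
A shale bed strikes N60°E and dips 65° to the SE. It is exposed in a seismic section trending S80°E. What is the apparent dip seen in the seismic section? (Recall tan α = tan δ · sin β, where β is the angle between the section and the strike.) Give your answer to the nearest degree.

54°

The section lies 40° from the strike.
tan(apparent dip) = tan 65° · sin 40° = 1.3785
α = arctan(1.3785) = 54.04°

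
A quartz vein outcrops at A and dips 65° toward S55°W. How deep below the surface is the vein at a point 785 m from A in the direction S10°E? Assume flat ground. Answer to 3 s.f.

711 m

The hole lies 65° from the dip direction, so the down-dip offset is 785 × cos 65° = 331.76 m.
Depth = down-dip offset × tan(dip) = 331.76 × tan 65° = 331.76 × 2.1445
Depth = 711.45 m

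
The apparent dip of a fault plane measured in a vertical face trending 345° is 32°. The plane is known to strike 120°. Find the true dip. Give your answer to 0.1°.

The section is 45° from the strike.
tan δ = tan α / sin β = tan 32° / sin 45° = 0.6249 / 0.7071 = 0.8837
true dip = arctan 0.8837 = 41.47°

41.5°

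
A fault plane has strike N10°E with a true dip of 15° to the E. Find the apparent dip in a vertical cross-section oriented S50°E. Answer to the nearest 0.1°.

13.1°

The section lies 60° from the strike.
tan(apparent dip) = tan 15° · sin 60° = 0.2321
apparent dip = arctan 0.2321 = 13.06°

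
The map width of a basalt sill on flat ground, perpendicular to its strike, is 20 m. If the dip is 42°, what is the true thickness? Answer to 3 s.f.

True thickness t = w · sin(dip) = 20 × sin 42°
t = 20 × 0.6691 = 13.383 m

13.4 m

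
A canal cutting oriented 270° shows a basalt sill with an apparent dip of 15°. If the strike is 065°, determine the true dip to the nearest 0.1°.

32.4°

β = acute angle between strike 065° and section 270° = 25°.
tan(true dip) = tan 15° / sin 25° = 0.6340
true dip = arctan 0.6340 = 32.38°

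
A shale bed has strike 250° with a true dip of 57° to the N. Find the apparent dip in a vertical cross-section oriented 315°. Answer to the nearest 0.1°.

54.4°

Angle between strike (250°) and section (315°): β = 65°.
tan α = tan 57° × sin 65° = 1.5399 × 0.9063 = 1.3956
apparent dip = arctan 1.3956 = 54.38°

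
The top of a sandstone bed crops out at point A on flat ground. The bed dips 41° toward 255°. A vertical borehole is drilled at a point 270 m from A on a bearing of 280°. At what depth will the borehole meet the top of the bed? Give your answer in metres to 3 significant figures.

The hole lies 25° from the dip direction, so the down-dip offset is 270 × cos 25° = 244.70 m.
Depth = down-dip offset × tan(dip) = 244.70 × tan 41° = 244.70 × 0.8693
Depth = 212.72 m

213 m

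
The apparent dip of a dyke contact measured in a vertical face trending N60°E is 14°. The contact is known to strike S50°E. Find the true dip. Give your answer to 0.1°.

β = acute angle between strike S50°E and section N60°E = 70°.
tan δ = tan α / sin β = tan 14° / sin 70° = 0.2493 / 0.9397 = 0.2653
δ = arctan(0.2653) = 14.86°

14.9°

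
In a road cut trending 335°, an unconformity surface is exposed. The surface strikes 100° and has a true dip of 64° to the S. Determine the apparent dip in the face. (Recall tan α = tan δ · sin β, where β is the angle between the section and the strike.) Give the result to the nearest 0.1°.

59.2°

Angle between strike (100°) and section (335°): β = 55°.
tan α = tan 64° × sin 55° = 2.0503 × 0.8192 = 1.6795
α = arctan(1.6795) = 59.23°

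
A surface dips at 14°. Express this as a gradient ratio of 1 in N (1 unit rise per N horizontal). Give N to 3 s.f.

1 in 4.01

1 : N means tan θ = 1/N, so N = 1/tan 14° = 1/0.2493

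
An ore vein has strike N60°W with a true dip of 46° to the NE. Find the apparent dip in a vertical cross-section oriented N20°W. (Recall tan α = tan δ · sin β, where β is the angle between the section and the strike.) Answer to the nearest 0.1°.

33.6°

The section lies 40° from the strike.
tan α = tan 46° × sin 40° = 1.0355 × 0.6428 = 0.6656
α = arctan(0.6656) = 33.65°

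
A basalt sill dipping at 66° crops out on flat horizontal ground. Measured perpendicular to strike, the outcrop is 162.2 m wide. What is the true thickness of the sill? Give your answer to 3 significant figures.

148 m

True thickness t = w · sin(dip) = 162.2 × sin 66°
t = 162.2 × 0.9135 = 148.177 m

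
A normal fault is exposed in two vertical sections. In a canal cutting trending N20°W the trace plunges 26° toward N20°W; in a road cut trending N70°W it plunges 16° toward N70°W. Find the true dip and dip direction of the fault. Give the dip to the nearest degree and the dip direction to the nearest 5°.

Each apparent-dip line lies in the plane. As unit vectors (x east, y north, z up), v₁ plunges 26°→N20°W and v₂ plunges 16°→N70°W.
The plane normal is n = v₁ × v₂ ∝ (-0.089, 0.311, 0.662).
True dip = arccos(n_z / |n|) = arccos(0.8984) = 26.1°.
Dip direction = azimuth of (n_x, n_y) = atan2(-0.089, 0.311) = 344°.

true dip 26°, dip direction 345°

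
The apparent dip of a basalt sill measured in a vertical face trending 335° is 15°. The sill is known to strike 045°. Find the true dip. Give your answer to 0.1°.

15.9°

β = acute angle between strike 045° and section 335° = 70°.
tan(true dip) = tan 15° / sin 70° = 0.2851
true dip = arctan 0.2851 = 15.92°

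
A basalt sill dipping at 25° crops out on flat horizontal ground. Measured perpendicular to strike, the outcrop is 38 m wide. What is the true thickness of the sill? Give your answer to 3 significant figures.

16.1 m

True thickness t = w · sin(dip) = 38 × sin 25°
t = 38 × 0.4226 = 16.059 m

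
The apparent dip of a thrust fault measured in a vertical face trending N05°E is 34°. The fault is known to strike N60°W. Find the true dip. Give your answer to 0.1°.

β = acute angle between strike N60°W and section N05°E = 65°.
tan δ = tan α / sin β = tan 34° / sin 65° = 0.6745 / 0.9063 = 0.7442
δ = arctan(0.7442) = 36.66°

36.7°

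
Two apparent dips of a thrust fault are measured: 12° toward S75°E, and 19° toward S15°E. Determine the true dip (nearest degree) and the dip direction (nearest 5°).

Represent each trace as a vector plunging at its apparent dip toward its trend (east-north-up frame): v₁ = (0.945, -0.253, -0.208), v₂ = (0.245, -0.913, -0.326).
Cross product v₁ × v₂ gives the pole to the plane: n ∝ (0.107, -0.257, 0.801).
True dip = arccos(n_z / |n|) = arccos(0.9446) = 19.2°.
Dip direction = azimuth of (n_x, n_y) = atan2(0.107, -0.257) = 157°.

true dip 19°, dip direction 155°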